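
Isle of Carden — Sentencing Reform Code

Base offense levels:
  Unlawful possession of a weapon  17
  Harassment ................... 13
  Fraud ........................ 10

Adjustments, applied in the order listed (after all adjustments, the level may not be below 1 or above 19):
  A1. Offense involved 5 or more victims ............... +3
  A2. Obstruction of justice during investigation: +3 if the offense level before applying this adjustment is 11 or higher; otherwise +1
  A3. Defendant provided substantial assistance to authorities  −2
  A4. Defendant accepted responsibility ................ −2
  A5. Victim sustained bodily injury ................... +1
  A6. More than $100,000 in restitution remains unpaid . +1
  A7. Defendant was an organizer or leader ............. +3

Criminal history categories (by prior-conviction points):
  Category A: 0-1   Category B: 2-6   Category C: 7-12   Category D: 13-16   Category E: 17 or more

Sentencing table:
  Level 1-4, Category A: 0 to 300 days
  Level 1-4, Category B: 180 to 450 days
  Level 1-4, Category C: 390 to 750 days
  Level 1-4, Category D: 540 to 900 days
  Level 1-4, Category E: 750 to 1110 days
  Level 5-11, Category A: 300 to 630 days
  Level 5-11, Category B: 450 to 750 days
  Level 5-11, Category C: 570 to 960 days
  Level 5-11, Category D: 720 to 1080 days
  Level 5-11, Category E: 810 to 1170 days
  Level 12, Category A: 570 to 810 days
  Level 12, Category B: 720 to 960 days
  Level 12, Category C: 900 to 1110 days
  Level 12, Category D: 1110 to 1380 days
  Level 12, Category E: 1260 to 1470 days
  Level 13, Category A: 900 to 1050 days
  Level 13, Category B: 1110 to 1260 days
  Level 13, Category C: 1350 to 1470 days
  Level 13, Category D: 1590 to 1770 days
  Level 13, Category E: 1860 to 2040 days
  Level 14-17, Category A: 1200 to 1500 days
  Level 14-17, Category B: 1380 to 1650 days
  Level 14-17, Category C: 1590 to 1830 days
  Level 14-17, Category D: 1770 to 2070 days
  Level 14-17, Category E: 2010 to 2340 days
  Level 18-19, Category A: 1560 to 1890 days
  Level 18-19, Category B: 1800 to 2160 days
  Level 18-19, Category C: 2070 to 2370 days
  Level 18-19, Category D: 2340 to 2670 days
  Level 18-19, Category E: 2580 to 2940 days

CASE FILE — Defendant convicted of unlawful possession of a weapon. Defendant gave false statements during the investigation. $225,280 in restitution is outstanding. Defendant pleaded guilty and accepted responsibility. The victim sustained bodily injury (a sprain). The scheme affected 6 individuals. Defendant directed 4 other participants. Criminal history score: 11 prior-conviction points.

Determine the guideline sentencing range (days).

2070-2370 days

Base offense level for unlawful possession of a weapon: 17.
A1 applies: 17 + 3 = 20.
A2 applies (level before this adjustment is 20 ≥ 11, so +3): 20 + 3 = 23.
A3 does not apply.
A4 applies: 23 − 2 = 21.
A5 applies: 21 + 1 = 22.
A6 applies: 22 + 1 = 23.
A7 applies: 23 + 3 = 26.
Level 26 exceeds the maximum of 19; capped at 19.
Final offense level: 19.
Criminal history: 11 prior points → Category C (7-12).
Level 19 falls in the 18-19 band.
Grid: Level 18-19 × Category C = 2070-2370 days.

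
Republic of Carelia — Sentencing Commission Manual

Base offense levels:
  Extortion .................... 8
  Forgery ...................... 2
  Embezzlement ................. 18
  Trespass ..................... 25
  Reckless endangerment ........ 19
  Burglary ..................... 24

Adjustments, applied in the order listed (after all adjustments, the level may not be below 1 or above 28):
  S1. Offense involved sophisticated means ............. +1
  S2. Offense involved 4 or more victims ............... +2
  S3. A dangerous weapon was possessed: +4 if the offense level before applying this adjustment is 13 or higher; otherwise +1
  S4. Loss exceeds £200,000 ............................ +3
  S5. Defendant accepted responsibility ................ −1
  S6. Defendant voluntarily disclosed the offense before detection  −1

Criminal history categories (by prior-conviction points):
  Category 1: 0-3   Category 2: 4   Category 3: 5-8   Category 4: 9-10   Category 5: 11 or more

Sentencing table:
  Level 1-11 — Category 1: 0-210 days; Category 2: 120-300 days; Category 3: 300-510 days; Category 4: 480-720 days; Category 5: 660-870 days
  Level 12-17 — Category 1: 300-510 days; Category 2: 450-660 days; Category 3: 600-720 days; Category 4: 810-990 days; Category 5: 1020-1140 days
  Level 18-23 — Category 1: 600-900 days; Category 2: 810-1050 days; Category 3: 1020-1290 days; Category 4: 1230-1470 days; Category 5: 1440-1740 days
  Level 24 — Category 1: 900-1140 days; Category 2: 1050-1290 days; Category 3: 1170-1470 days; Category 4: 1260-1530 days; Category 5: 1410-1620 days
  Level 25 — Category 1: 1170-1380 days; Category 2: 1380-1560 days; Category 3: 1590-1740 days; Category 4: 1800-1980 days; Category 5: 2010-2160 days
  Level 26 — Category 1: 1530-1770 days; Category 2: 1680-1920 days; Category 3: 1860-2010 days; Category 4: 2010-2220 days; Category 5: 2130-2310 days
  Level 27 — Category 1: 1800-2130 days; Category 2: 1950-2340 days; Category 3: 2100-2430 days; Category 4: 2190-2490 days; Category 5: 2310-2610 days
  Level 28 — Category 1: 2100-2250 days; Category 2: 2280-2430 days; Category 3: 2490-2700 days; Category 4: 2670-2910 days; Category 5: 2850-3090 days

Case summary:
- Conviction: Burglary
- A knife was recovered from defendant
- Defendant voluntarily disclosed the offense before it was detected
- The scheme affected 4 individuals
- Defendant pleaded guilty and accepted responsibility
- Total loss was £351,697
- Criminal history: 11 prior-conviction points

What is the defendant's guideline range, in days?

Base offense level for burglary: 24.
S2 applies: 24 + 2 = 26.
S3 applies (level before this adjustment is 26 ≥ 13, so +4): 26 + 4 = 30.
S4 applies: 30 + 3 = 33.
S5 applies: 33 − 1 = 32.
S6 applies: 32 − 1 = 31.
Level 31 exceeds the maximum of 28; capped at 28.
Final offense level: 28.
Criminal history: 11 prior points → Category 5 (11+).
Level 28 falls in the 28 band.
Grid: Level 28 × Category 5 = 2850-3090 days.

2850-3090 days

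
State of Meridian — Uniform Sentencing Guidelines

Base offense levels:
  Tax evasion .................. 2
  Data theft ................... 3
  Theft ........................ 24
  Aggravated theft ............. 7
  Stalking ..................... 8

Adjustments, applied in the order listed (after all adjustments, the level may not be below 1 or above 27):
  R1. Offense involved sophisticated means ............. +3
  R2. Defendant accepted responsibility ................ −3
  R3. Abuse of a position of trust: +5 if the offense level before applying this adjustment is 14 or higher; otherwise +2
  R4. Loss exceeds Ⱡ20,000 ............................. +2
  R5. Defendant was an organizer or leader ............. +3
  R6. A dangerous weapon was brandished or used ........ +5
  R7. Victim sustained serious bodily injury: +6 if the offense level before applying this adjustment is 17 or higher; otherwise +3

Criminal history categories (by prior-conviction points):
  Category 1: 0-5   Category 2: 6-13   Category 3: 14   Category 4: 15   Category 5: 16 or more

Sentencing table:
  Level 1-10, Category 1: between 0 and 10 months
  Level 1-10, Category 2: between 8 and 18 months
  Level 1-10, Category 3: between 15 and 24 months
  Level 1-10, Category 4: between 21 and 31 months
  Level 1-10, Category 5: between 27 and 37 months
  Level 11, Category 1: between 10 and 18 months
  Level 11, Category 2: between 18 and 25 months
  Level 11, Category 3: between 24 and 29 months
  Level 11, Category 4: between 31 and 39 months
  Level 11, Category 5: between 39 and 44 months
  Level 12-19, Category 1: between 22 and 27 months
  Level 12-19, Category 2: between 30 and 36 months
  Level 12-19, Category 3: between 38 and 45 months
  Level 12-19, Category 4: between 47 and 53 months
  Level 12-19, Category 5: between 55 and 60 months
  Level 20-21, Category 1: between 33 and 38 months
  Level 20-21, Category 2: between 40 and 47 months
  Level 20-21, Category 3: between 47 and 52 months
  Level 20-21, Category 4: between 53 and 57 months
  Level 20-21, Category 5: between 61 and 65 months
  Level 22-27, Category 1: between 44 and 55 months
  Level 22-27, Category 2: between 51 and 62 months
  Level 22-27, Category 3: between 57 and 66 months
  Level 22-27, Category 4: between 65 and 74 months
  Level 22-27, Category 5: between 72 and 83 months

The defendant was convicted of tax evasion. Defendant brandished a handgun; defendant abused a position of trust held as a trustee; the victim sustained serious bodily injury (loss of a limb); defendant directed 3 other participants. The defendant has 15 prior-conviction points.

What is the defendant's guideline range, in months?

Base offense level for tax evasion: 2.
R3 applies (level before this adjustment is 2 < 14, so +2): 2 + 2 = 4.
R5 applies: 4 + 3 = 7.
R6 applies: 7 + 5 = 12.
R7 applies (level before this adjustment is 12 < 17, so +3): 12 + 3 = 15.
Final offense level: 15.
Criminal history: 15 prior points → Category 4 (15).
Level 15 falls in the 12-19 band.
Grid: Level 12-19 × Category 4 = 47-53 months.

47-53 months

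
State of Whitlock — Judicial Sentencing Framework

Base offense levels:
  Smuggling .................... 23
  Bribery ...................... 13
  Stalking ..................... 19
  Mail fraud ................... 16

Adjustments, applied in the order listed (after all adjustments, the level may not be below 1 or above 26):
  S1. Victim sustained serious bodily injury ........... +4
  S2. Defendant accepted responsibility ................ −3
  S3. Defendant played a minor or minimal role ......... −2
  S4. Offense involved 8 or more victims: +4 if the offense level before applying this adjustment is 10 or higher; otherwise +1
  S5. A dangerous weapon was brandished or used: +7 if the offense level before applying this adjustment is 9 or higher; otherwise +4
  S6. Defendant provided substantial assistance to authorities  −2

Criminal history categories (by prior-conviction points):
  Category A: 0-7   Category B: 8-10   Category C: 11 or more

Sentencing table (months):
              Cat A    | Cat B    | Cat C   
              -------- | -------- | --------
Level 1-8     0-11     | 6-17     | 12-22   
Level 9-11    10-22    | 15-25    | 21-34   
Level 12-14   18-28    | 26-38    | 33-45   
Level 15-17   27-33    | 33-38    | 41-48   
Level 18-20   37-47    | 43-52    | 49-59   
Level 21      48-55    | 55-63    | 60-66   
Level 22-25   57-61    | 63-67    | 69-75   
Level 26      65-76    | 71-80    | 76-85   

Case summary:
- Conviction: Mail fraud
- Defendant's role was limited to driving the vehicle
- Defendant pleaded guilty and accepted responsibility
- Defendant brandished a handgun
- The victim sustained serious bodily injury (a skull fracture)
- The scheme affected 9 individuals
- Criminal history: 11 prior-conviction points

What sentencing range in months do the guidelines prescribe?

76-85 months

Base offense level for mail fraud: 16.
S1 applies: 16 + 4 = 20.
S2 applies: 20 − 3 = 17.
S3 applies: 17 − 2 = 15.
S4 applies (level before this adjustment is 15 ≥ 10, so +4): 15 + 4 = 19.
S5 applies (level before this adjustment is 19 ≥ 9, so +7): 19 + 7 = 26.
S6 does not apply.
Final offense level: 26.
Criminal history: 11 prior points → Category C (11+).
Level 26 falls in the 26 band.
Grid: Level 26 × Category C = 76-85 months.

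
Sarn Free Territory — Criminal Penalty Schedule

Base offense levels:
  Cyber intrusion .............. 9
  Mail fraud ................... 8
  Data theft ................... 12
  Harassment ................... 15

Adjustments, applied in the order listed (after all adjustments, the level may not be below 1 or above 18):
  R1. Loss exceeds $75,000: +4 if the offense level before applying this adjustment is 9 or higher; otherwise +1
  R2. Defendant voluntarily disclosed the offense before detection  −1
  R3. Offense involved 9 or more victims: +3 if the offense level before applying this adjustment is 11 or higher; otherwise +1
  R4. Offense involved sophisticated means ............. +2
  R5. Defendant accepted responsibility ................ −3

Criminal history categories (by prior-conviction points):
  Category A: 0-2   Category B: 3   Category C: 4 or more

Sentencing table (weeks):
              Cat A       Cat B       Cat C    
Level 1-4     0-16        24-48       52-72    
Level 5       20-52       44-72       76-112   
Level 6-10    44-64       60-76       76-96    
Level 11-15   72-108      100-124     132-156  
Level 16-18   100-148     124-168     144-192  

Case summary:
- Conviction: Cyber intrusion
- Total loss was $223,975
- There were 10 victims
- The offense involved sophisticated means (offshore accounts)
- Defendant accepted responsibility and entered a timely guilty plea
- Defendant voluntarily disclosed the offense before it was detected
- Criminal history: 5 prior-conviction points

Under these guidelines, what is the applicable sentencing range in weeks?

Base offense level for cyber intrusion: 9.
R1 applies (level before this adjustment is 9 ≥ 9, so +4): 9 + 4 = 13.
R2 applies: 13 − 1 = 12.
R3 applies (level before this adjustment is 12 ≥ 11, so +3): 12 + 3 = 15.
R4 applies: 15 + 2 = 17.
R5 applies: 17 − 3 = 14.
Final offense level: 14.
Criminal history: 5 prior points → Category C (4+).
Level 14 falls in the 11-15 band.
Grid: Level 11-15 × Category C = 132-156 weeks.

132-156 weeks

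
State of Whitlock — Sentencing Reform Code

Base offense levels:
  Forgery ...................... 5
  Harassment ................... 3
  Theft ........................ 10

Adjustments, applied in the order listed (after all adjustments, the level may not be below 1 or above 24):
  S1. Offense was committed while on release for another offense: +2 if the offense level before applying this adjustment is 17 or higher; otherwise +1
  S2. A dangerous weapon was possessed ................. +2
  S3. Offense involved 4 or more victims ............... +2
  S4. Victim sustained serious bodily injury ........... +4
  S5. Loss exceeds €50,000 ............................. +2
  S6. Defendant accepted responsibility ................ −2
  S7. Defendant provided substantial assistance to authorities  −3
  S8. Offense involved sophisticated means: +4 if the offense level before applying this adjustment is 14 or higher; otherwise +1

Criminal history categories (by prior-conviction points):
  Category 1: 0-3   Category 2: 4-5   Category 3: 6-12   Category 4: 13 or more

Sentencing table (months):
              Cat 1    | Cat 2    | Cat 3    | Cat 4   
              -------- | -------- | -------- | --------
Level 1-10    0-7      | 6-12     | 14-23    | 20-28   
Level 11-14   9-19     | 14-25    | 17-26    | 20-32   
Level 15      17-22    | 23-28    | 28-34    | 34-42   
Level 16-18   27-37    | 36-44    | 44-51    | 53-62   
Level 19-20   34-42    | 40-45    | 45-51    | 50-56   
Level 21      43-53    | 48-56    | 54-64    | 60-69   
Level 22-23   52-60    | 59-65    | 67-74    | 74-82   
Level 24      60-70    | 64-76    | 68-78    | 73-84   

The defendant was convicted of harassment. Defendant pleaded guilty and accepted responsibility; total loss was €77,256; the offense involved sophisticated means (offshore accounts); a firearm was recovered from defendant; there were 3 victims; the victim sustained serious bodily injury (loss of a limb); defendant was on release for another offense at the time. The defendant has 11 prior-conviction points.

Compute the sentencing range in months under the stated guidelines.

Base offense level for harassment: 3.
S1 applies (level before this adjustment is 3 < 17, so +1): 3 + 1 = 4.
S2 applies: 4 + 2 = 6.
S4 applies: 6 + 4 = 10.
S5 applies: 10 + 2 = 12.
S6 applies: 12 − 2 = 10.
S8 applies (level before this adjustment is 10 < 14, so +1): 10 + 1 = 11.
Final offense level: 11.
Criminal history: 11 prior points → Category 3 (6-12).
Level 11 falls in the 11-14 band.
Grid: Level 11-14 × Category 3 = 17-26 months.

17-26 months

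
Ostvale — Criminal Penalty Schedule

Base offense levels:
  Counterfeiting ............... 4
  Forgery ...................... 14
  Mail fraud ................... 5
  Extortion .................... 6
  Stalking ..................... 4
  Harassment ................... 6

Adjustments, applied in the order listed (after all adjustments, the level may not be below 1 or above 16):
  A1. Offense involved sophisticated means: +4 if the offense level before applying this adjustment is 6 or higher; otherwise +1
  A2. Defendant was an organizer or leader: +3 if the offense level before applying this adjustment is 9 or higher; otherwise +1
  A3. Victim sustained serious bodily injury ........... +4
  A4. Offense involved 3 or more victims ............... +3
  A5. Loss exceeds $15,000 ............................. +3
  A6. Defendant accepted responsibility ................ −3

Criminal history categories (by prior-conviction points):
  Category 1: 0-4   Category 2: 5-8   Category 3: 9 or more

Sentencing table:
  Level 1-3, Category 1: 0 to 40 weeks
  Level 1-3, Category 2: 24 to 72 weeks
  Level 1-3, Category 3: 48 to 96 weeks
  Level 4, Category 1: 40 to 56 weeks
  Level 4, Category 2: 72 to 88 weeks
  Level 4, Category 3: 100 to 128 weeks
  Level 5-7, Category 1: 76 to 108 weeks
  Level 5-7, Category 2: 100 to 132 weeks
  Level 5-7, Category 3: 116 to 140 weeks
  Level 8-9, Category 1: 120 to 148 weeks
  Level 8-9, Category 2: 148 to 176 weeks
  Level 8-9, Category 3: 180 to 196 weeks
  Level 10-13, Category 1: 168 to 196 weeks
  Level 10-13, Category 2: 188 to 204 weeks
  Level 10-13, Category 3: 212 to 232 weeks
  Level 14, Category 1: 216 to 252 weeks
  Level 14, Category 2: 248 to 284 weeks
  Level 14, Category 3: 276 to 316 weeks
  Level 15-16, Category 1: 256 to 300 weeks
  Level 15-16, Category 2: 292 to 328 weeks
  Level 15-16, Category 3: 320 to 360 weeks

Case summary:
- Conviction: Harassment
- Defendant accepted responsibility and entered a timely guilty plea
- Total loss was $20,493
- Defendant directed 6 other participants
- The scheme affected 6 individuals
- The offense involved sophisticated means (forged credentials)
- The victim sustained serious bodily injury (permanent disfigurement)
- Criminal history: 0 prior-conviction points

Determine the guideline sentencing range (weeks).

Base offense level for harassment: 6.
A1 applies (level before this adjustment is 6 ≥ 6, so +4): 6 + 4 = 10.
A2 applies (level before this adjustment is 10 ≥ 9, so +3): 10 + 3 = 13.
A3 applies: 13 + 4 = 17.
A4 applies: 17 + 3 = 20.
A5 applies: 20 + 3 = 23.
A6 applies: 23 − 3 = 20.
Level 20 exceeds the maximum of 16; capped at 16.
Final offense level: 16.
Criminal history: 0 prior points → Category 1 (0-4).
Level 16 falls in the 15-16 band.
Grid: Level 15-16 × Category 1 = 256-300 weeks.

256-300 weeks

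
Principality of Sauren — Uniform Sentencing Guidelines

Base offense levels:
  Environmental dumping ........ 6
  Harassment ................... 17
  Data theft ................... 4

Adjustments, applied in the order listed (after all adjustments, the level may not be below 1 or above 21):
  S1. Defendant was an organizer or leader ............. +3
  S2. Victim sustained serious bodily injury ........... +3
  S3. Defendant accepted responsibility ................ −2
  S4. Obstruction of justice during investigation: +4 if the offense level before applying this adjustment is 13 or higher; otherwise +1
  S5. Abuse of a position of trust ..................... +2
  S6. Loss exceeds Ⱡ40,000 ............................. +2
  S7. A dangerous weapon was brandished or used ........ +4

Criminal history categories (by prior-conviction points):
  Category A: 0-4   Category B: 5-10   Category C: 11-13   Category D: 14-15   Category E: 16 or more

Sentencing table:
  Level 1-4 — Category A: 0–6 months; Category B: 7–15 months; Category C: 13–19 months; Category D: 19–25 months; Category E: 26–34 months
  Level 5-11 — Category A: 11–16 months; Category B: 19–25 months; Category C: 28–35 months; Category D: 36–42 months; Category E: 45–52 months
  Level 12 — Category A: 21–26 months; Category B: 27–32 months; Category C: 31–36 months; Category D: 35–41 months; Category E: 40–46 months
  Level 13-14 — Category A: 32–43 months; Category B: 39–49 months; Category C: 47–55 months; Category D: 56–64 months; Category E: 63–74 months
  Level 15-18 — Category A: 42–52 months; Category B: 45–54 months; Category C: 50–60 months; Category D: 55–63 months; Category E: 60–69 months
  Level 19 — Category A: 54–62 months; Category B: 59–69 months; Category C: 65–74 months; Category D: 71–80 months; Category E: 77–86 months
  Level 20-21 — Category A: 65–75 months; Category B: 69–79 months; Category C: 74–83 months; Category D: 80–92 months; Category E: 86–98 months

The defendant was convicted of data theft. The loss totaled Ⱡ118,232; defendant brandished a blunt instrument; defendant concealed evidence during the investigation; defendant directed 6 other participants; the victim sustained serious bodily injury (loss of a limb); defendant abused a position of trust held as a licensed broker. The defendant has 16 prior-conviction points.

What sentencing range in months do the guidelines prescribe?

77-86 months

Base offense level for data theft: 4.
S1 applies: 4 + 3 = 7.
S2 applies: 7 + 3 = 10.
S4 applies (level before this adjustment is 10 < 13, so +1): 10 + 1 = 11.
S5 applies: 11 + 2 = 13.
S6 applies: 13 + 2 = 15.
S7 applies: 15 + 4 = 19.
Final offense level: 19.
Criminal history: 16 prior points → Category E (16+).
Level 19 falls in the 19 band.
Grid: Level 19 × Category E = 77-86 months.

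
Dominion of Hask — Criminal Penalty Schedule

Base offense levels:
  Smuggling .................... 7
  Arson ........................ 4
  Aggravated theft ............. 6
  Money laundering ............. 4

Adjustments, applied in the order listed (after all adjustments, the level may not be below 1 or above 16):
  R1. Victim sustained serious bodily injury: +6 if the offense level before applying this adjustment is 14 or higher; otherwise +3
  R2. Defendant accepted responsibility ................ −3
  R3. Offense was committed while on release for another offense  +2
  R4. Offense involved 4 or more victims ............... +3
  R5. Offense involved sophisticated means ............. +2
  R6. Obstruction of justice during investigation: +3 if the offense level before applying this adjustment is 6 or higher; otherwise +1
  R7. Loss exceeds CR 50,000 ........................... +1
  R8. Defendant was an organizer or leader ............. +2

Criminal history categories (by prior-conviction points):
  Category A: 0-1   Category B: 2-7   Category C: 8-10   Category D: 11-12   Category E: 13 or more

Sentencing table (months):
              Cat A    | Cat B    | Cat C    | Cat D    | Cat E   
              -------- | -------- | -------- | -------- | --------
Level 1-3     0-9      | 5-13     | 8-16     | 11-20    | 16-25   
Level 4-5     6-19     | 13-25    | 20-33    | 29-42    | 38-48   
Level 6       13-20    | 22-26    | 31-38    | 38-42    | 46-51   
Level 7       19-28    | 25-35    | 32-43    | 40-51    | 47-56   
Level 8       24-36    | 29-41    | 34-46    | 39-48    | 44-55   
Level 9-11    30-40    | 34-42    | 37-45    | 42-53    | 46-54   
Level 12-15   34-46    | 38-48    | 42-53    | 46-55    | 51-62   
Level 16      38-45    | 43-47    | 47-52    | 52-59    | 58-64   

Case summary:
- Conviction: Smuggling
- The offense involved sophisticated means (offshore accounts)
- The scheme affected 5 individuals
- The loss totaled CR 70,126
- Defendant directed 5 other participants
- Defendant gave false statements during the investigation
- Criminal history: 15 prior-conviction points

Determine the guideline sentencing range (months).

58-64 months

Base offense level for smuggling: 7.
R3 does not apply.
R4 applies: 7 + 3 = 10.
R5 applies: 10 + 2 = 12.
R6 applies (level before this adjustment is 12 ≥ 6, so +3): 12 + 3 = 15.
R7 applies: 15 + 1 = 16.
R8 applies: 16 + 2 = 18.
Level 18 exceeds the maximum of 16; capped at 16.
Final offense level: 16.
Criminal history: 15 prior points → Category E (13+).
Level 16 falls in the 16 band.
Grid: Level 16 × Category E = 58-64 months.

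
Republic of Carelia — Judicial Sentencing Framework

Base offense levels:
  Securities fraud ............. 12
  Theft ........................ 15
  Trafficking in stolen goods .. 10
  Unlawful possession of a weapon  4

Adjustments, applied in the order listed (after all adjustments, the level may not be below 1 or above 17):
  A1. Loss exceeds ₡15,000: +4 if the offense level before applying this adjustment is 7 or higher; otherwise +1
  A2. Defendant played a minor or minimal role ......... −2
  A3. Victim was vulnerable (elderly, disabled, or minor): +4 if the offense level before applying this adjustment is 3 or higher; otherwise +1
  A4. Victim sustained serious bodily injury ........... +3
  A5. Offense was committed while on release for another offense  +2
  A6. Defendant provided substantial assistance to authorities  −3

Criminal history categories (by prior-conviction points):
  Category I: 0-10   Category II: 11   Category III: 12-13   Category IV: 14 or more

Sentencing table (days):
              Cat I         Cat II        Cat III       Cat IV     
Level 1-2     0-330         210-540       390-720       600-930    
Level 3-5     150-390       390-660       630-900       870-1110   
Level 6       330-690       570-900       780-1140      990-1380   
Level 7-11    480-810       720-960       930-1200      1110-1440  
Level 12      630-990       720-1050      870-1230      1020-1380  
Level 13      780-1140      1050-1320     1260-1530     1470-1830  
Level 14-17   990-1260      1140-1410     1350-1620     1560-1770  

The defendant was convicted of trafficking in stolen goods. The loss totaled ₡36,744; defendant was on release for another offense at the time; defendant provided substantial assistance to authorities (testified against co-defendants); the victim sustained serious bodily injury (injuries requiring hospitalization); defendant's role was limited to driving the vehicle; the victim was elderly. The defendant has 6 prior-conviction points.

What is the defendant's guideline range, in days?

990-1260 days

Base offense level for trafficking in stolen goods: 10.
A1 applies (level before this adjustment is 10 ≥ 7, so +4): 10 + 4 = 14.
A2 applies: 14 − 2 = 12.
A3 applies (level before this adjustment is 12 ≥ 3, so +4): 12 + 4 = 16.
A4 applies: 16 + 3 = 19.
A5 applies: 19 + 2 = 21.
A6 applies: 21 − 3 = 18.
Level 18 exceeds the maximum of 17; capped at 17.
Final offense level: 17.
Criminal history: 6 prior points → Category I (0-10).
Level 17 falls in the 14-17 band.
Grid: Level 14-17 × Category I = 990-1260 days.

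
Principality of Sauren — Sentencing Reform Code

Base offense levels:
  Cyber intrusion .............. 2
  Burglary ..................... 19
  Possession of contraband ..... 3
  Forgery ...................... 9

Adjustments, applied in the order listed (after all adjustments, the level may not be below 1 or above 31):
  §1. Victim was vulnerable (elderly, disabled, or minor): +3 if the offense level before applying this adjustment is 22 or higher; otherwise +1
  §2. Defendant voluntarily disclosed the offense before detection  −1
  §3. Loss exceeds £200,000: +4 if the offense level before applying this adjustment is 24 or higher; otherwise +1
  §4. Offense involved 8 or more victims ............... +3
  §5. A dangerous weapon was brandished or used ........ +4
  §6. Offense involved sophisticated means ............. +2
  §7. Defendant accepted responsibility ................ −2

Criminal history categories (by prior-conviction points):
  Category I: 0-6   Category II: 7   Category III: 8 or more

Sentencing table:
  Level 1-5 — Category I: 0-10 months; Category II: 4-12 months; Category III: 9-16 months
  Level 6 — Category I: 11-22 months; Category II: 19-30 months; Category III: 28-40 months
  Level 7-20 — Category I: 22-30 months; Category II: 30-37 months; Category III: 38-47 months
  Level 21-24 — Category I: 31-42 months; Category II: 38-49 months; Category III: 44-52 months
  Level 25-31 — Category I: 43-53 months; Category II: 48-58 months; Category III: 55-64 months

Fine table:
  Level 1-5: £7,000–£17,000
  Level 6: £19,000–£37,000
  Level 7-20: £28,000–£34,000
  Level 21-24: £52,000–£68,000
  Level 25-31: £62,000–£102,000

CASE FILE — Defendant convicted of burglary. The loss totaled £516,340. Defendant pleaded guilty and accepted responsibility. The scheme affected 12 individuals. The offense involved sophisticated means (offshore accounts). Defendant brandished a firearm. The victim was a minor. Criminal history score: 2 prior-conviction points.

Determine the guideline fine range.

Base offense level for burglary: 19.
§1 applies (level before this adjustment is 19 < 22, so +1): 19 + 1 = 20.
§2 does not apply.
§3 applies (level before this adjustment is 20 < 24, so +1): 20 + 1 = 21.
§4 applies: 21 + 3 = 24.
§5 applies: 24 + 4 = 28.
§6 applies: 28 + 2 = 30.
§7 applies: 30 − 2 = 28.
Final offense level: 28.
Level 28 falls in the 25-31 band.
Fine table: Level 25-31 → £62,000–£102,000.

£62,000–£102,000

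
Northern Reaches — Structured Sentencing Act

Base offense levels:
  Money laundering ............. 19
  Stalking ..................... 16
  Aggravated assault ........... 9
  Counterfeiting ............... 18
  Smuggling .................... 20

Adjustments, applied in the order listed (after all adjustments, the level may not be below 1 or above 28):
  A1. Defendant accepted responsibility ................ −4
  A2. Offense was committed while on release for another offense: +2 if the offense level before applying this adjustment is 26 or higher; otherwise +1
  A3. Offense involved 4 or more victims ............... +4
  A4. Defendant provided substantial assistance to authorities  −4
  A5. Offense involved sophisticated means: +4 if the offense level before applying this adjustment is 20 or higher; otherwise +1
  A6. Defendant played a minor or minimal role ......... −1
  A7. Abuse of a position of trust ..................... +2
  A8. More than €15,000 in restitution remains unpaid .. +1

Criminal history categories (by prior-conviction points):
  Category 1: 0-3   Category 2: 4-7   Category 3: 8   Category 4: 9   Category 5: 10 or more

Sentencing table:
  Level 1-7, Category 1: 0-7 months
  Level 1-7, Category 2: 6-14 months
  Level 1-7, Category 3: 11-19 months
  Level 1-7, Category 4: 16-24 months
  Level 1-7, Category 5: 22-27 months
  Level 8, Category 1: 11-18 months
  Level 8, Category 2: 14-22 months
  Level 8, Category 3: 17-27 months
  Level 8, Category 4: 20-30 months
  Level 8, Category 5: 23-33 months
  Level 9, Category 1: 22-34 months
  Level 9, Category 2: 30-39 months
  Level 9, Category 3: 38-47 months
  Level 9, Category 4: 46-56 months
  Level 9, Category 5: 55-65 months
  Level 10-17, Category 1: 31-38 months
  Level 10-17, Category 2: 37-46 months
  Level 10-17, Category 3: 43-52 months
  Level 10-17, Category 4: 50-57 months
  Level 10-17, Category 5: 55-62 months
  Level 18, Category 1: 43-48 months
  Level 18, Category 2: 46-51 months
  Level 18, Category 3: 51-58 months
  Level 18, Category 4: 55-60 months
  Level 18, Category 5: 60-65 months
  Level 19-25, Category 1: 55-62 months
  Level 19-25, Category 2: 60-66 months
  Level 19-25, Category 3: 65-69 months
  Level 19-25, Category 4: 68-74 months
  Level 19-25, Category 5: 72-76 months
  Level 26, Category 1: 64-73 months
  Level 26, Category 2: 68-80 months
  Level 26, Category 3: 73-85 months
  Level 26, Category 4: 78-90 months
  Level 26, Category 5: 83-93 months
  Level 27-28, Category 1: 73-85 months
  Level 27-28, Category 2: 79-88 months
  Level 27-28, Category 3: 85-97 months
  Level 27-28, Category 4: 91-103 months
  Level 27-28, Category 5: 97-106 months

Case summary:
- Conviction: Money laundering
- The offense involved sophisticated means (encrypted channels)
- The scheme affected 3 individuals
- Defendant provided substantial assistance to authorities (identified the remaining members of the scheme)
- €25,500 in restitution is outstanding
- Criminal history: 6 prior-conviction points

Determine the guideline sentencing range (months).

Base offense level for money laundering: 19.
A1 does not apply.
A4 applies: 19 − 4 = 15.
A5 applies (level before this adjustment is 15 < 20, so +1): 15 + 1 = 16.
A6 does not apply.
A7 does not apply.
A8 applies: 16 + 1 = 17.
Final offense level: 17.
Criminal history: 6 prior points → Category 2 (4-7).
Level 17 falls in the 10-17 band.
Grid: Level 10-17 × Category 2 = 37-46 months.

37-46 months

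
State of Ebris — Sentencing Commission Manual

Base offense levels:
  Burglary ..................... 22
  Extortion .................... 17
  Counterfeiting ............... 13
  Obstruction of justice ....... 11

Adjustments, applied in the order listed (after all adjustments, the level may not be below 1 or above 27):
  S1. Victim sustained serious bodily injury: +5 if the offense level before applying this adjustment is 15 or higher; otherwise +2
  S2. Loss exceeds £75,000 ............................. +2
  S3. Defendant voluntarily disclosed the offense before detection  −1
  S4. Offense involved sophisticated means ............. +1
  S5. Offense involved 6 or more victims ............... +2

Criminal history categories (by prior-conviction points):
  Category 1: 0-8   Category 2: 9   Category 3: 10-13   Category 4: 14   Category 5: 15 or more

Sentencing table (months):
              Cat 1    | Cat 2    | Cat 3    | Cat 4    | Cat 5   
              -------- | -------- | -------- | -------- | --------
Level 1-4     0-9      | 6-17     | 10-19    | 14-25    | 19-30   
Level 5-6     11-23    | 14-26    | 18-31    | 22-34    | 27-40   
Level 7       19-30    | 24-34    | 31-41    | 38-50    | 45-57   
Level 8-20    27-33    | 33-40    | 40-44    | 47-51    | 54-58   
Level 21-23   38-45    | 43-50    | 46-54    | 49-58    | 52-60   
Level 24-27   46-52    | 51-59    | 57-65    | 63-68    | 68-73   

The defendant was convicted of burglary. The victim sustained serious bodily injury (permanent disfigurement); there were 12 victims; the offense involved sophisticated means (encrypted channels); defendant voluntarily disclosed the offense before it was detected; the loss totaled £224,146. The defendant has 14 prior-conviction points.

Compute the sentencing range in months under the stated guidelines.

63-68 months

Base offense level for burglary: 22.
S1 applies (level before this adjustment is 22 ≥ 15, so +5): 22 + 5 = 27.
S2 applies: 27 + 2 = 29.
S3 applies: 29 − 1 = 28.
S4 applies: 28 + 1 = 29.
S5 applies: 29 + 2 = 31.
Level 31 exceeds the maximum of 27; capped at 27.
Final offense level: 27.
Criminal history: 14 prior points → Category 4 (14).
Level 27 falls in the 24-27 band.
Grid: Level 24-27 × Category 4 = 63-68 months.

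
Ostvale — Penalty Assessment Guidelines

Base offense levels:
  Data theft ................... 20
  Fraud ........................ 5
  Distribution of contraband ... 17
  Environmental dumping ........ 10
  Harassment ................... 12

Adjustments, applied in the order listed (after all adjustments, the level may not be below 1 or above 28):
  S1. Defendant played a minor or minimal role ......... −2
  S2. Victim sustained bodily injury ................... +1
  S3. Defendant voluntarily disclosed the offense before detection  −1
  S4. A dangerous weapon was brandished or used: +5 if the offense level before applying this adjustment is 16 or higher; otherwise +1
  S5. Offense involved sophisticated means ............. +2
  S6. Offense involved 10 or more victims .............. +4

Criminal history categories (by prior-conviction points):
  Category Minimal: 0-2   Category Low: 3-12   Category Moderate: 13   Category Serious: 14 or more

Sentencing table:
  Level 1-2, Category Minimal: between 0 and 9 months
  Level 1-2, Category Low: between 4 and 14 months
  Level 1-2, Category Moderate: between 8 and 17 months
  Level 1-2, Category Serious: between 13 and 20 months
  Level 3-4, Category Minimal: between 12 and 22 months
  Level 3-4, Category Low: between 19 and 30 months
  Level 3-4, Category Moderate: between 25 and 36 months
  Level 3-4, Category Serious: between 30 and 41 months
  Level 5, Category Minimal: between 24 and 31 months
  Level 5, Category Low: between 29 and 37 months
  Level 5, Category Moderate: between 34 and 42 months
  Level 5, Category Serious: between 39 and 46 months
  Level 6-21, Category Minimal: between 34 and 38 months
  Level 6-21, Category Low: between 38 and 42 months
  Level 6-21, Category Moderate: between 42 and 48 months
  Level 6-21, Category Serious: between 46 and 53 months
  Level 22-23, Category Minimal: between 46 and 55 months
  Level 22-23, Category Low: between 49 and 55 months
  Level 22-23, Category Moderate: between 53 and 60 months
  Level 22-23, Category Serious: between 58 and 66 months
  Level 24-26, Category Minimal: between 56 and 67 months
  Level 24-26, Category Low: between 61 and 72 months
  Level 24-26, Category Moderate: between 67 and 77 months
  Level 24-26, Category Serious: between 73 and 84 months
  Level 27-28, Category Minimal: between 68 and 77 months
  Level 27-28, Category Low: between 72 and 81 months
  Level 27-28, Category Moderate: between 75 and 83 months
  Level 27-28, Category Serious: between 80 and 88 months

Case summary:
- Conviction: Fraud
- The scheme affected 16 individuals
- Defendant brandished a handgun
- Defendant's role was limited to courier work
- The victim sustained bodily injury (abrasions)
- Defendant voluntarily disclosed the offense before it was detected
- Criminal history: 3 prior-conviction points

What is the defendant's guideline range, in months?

Base offense level for fraud: 5.
S1 applies: 5 − 2 = 3.
S2 applies: 3 + 1 = 4.
S3 applies: 4 − 1 = 3.
S4 applies (level before this adjustment is 3 < 16, so +1): 3 + 1 = 4.
S5 does not apply.
S6 applies: 4 + 4 = 8.
Final offense level: 8.
Criminal history: 3 prior points → Category Low (3-12).
Level 8 falls in the 6-21 band.
Grid: Level 6-21 × Category Low = 38-42 months.

38-42 months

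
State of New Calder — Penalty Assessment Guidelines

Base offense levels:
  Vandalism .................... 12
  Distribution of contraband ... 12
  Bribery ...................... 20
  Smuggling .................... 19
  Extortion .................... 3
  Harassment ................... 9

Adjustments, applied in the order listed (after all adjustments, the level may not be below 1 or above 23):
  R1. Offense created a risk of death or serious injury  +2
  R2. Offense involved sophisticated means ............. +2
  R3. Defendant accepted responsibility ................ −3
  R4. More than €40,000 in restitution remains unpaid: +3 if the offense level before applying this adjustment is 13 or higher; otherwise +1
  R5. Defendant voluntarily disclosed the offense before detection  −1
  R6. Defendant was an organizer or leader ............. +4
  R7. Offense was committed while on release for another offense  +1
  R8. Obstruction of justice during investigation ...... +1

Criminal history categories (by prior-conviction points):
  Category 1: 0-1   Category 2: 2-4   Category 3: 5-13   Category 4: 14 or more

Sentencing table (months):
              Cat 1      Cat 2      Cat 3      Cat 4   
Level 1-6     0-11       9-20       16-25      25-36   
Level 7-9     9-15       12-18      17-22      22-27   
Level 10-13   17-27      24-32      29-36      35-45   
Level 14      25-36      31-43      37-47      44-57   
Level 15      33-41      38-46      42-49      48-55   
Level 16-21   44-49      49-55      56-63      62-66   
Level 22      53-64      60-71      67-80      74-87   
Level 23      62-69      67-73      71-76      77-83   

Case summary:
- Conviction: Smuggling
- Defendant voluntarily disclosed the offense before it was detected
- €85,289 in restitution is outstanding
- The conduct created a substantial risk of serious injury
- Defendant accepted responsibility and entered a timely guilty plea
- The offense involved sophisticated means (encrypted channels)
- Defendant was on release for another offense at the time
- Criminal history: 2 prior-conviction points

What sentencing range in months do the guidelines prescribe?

Base offense level for smuggling: 19.
R1 applies: 19 + 2 = 21.
R2 applies: 21 + 2 = 23.
R3 applies: 23 − 3 = 20.
R4 applies (level before this adjustment is 20 ≥ 13, so +3): 20 + 3 = 23.
R5 applies: 23 − 1 = 22.
R6 does not apply.
R7 applies: 22 + 1 = 23.
R8 does not apply.
Final offense level: 23.
Criminal history: 2 prior points → Category 2 (2-4).
Level 23 falls in the 23 band.
Grid: Level 23 × Category 2 = 67-73 months.

67-73 months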